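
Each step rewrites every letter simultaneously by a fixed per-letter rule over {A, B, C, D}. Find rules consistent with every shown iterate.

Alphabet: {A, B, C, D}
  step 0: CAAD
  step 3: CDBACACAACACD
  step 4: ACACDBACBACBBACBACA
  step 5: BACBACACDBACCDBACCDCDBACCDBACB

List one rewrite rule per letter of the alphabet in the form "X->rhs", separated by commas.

A->B, B->CD, C->AC, D->A

  step 4 ⇒ step 5: ACACDBACBACBBACBACA ⇒ B·AC·B·AC·A·CD·B·AC·CD·B·AC·CD·CD·B·AC·CD·B·AC·B
    A ↦ B
    B ↦ CD
    C ↦ AC
    D ↦ A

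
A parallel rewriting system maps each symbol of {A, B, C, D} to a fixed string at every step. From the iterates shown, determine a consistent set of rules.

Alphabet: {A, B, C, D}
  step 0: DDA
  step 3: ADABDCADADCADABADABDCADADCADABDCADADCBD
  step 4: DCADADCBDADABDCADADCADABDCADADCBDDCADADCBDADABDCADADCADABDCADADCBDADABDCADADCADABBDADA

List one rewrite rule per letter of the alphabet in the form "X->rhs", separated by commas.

  step 3 ⇒ step 4: ADABDCADADCADABADABDCADADCADABDCADADCBD ⇒ DC·ADA·DC·BD·ADA·B·DC·ADA·DC·ADA·B·DC·ADA·DC·BD·DC·ADA·DC·BD·ADA·B·DC·ADA·DC·ADA·B·DC·ADA·DC·BD·ADA·B·DC·ADA·DC·ADA·B·BD·ADA
    A ↦ DC
    B ↦ BD
    C ↦ B
    D ↦ ADA

A->DC, B->BD, C->B, D->ADA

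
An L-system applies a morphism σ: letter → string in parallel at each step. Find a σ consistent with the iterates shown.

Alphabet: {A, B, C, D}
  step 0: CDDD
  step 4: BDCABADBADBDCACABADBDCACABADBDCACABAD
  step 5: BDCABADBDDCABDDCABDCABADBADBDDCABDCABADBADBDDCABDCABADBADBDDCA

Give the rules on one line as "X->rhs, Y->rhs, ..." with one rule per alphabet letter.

  step 4 ⇒ step 5: BDCABADBADBDCACABADBDCACABADBDCACABAD ⇒ BD·CA·BA·D·BD·D·CA·BD·D·CA·BD·CA·BA·D·BA·D·BD·D·CA·BD·CA·BA·D·BA·D·BD·D·CA·BD·CA·BA·D·BA·D·BD·D·CA
    A ↦ D
    B ↦ BD
    C ↦ BA
    D ↦ CA

A->D, B->BD, C->BA, D->CA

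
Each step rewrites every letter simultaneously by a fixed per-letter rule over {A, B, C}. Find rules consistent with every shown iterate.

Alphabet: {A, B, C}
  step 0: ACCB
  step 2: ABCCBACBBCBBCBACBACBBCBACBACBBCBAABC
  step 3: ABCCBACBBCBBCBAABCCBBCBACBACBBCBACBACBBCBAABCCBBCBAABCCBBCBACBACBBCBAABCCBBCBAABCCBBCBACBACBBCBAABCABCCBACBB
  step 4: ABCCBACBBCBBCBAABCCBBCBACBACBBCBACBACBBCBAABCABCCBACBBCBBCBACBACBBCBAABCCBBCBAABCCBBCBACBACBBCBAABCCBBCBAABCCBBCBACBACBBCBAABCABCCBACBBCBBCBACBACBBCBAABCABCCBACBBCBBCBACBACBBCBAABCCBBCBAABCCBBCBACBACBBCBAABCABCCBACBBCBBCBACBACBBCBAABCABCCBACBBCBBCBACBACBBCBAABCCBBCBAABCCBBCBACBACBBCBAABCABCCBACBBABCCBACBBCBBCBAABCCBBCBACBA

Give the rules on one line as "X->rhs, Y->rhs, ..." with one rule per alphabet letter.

A->ABC, B->CBA, C->CBB

  step 3 ⇒ step 4: ABCCBACBBCBBCBAABCCBBCBACBACBBCBACBACBBCBAABCCBBCBAABCCBBCBACBACBBCBAABCCBBCBAABCCBBCBACBACBBCBAABCABCCBACBB ⇒ ABC·CBA·CBB·CBB·CBA·ABC·CBB·CBA·CBA·CBB·CBA·CBA·CBB·CBA·ABC·ABC·CBA·CBB·CBB·CBA·CBA·CBB·CBA·ABC·CBB·CBA·ABC·CBB·CBA·CBA·CBB·CBA·ABC·CBB·CBA·ABC·CBB·CBA·CBA·CBB·CBA·ABC·ABC·CBA·CBB·CBB·CBA·CBA·CBB·CBA·ABC·ABC·CBA·CBB·CBB·CBA·CBA·CBB·CBA·ABC·CBB·CBA·ABC·CBB·CBA·CBA·CBB·CBA·ABC·ABC·CBA·CBB·CBB·CBA·CBA·CBB·CBA·ABC·ABC·CBA·CBB·CBB·CBA·CBA·CBB·CBA·ABC·CBB·CBA·ABC·CBB·CBA·CBA·CBB·CBA·ABC·ABC·CBA·CBB·ABC·CBA·CBB·CBB·CBA·ABC·CBB·CBA·CBA
    A ↦ ABC
    B ↦ CBA
    C ↦ CBB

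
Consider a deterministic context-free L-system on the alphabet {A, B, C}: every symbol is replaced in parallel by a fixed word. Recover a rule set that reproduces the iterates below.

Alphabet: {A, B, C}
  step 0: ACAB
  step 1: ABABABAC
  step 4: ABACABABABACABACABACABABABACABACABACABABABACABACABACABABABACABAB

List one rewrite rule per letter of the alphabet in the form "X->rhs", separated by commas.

A->AB, B->AC, C->AB

  step 0 ⇒ step 1: ACAB ⇒ AB·AB·AB·AC
    A ↦ AB
    B ↦ AC
    C ↦ AB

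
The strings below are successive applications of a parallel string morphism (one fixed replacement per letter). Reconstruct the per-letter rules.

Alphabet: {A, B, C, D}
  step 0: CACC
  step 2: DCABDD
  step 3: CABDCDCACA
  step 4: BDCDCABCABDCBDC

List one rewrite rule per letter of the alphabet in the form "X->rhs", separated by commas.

  step 3 ⇒ step 4: CABDCDCACA ⇒ B·DC·D·CA·B·CA·B·DC·B·DC
    A ↦ DC
    B ↦ D
    C ↦ B
    D ↦ CA

A->DC, B->D, C->B, D->CA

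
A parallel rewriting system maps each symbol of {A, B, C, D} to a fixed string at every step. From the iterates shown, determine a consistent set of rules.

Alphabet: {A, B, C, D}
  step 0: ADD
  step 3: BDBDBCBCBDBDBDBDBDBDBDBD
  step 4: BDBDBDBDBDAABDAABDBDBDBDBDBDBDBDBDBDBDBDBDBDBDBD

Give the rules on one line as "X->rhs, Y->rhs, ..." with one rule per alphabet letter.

A->BC, B->BD, C->AA, D->BD

  step 3 ⇒ step 4: BDBDBCBCBDBDBDBDBDBDBDBD ⇒ BD·BD·BD·BD·BD·AA·BD·AA·BD·BD·BD·BD·BD·BD·BD·BD·BD·BD·BD·BD·BD·BD·BD·BD
    B ↦ BD
    C ↦ AA
    D ↦ BD
    A ↦ BC  (constrained at step 0)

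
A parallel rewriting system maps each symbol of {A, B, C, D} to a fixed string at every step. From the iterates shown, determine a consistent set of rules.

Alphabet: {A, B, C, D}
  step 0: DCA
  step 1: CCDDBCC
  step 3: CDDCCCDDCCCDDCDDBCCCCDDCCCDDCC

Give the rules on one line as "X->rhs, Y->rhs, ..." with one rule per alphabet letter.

  step 0 ⇒ step 1: DCA ⇒ C·CDD·BCC
    A ↦ BCC
    C ↦ CDD
    D ↦ C
    B ↦ AD  (constrained at step 1)

A->BCC, B->AD, C->CDD, D->C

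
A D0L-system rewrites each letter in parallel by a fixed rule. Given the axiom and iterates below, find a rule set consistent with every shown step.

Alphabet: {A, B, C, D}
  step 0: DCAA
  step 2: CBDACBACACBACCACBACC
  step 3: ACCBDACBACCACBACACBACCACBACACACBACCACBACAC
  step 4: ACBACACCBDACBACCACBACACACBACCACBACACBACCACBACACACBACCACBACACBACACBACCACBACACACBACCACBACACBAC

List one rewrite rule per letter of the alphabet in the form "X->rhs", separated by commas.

  step 3 ⇒ step 4: ACCBDACBACCACBACACBACCACBACACACBACCACBACAC ⇒ ACB·AC·AC·C·BD·ACB·AC·C·ACB·AC·AC·ACB·AC·C·ACB·AC·ACB·AC·C·ACB·AC·AC·ACB·AC·C·ACB·AC·ACB·AC·ACB·AC·C·ACB·AC·AC·ACB·AC·C·ACB·AC·ACB·AC
    A ↦ ACB
    B ↦ C
    C ↦ AC
    D ↦ BD

A->ACB, B->C, C->AC, D->BD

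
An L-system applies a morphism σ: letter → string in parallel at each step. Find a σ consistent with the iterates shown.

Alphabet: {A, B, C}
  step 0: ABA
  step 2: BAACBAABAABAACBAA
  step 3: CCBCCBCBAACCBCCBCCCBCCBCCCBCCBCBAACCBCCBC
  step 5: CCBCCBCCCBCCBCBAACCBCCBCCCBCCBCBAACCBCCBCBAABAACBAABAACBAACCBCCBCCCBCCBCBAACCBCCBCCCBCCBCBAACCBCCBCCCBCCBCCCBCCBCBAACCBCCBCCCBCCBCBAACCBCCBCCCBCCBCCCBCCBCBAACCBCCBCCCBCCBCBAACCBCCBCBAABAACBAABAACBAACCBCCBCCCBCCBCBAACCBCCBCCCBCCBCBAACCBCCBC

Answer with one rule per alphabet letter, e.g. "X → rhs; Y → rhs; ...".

  step 2 ⇒ step 3: BAACBAABAABAACBAA ⇒ C·CBC·CBC·BAA·C·CBC·CBC·C·CBC·CBC·C·CBC·CBC·BAA·C·CBC·CBC
    A ↦ CBC
    B ↦ C
    C ↦ BAA

A->CBC, B->C, C->BAA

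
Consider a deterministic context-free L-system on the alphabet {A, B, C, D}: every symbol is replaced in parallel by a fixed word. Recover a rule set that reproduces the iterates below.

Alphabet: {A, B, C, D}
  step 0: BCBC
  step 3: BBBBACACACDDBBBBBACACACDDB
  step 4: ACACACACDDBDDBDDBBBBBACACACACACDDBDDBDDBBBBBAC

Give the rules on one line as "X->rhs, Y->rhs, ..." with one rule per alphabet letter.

A->D, B->AC, C->DB, D->BB

  step 3 ⇒ step 4: BBBBACACACDDBBBBBACACACDDB ⇒ AC·AC·AC·AC·D·DB·D·DB·D·DB·BB·BB·AC·AC·AC·AC·AC·D·DB·D·DB·D·DB·BB·BB·AC
    A ↦ D
    B ↦ AC
    C ↦ DB
    D ↦ BB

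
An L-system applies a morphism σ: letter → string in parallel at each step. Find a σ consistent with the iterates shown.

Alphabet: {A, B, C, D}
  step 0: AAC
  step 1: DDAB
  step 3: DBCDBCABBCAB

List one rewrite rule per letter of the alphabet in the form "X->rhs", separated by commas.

  step 0 ⇒ step 1: AAC ⇒ D·D·AB
    A ↦ D
    C ↦ AB
    B ↦ BC  (constrained at step 1)
    D ↦ AB  (constrained at step 1)

A->D, B->BC, C->AB, D->AB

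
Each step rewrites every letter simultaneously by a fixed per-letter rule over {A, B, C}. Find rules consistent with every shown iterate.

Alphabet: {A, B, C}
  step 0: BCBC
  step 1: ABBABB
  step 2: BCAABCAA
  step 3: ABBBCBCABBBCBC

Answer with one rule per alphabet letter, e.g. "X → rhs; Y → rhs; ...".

  step 2 ⇒ step 3: BCAABCAA ⇒ A·BB·BC·BC·A·BB·BC·BC
    A ↦ BC
    B ↦ A
    C ↦ BB

A->BC, B->A, C->BB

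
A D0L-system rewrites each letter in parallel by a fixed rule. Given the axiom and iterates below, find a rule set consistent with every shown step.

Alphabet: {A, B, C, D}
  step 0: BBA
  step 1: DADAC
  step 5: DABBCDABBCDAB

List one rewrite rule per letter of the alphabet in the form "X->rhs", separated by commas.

A->C, B->DA, C->B, D->B

  step 0 ⇒ step 1: BBA ⇒ DA·DA·C
    A ↦ C
    B ↦ DA
    C ↦ B  (constrained at step 1)
    D ↦ B  (constrained at step 1)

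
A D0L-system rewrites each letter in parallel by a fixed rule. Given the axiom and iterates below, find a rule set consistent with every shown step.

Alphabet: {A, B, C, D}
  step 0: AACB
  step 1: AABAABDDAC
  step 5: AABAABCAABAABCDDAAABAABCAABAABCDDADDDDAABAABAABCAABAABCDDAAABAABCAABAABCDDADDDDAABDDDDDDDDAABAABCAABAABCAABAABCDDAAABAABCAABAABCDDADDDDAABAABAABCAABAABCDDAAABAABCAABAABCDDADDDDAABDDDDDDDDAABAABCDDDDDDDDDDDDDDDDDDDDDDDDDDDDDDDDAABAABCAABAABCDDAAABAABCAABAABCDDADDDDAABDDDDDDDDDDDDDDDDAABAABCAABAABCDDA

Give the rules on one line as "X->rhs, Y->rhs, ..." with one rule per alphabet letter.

  step 0 ⇒ step 1: AACB ⇒ AAB·AAB·DDA·C
    A ↦ AAB
    B ↦ C
    C ↦ DDA
    D ↦ DD  (constrained at step 1)

A->AAB, B->C, C->DDA, D->DD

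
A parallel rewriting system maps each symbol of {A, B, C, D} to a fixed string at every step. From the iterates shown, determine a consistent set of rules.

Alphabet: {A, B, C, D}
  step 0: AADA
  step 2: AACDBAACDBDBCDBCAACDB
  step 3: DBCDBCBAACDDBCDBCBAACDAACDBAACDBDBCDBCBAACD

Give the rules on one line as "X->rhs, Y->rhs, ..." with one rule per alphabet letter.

  step 2 ⇒ step 3: AACDBAACDBDBCDBCAACDB ⇒ DBC·DBC·B·AA·CD·DBC·DBC·B·AA·CD·AA·CD·B·AA·CD·B·DBC·DBC·B·AA·CD
    A ↦ DBC
    B ↦ CD
    C ↦ B
    D ↦ AA

A->DBC, B->CD, C->B, D->AA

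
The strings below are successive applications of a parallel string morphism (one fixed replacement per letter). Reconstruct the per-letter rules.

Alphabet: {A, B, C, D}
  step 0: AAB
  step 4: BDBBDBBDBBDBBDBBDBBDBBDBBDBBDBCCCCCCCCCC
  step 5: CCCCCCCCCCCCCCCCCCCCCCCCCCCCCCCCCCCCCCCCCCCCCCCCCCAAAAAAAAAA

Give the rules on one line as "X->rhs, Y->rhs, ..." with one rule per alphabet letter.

A->BDB, B->CC, C->A, D->C

  step 4 ⇒ step 5: BDBBDBBDBBDBBDBBDBBDBBDBBDBBDBCCCCCCCCCC ⇒ CC·C·CC·CC·C·CC·CC·C·CC·CC·C·CC·CC·C·CC·CC·C·CC·CC·C·CC·CC·C·CC·CC·C·CC·CC·C·CC·A·A·A·A·A·A·A·A·A·A
    B ↦ CC
    C ↦ A
    D ↦ C
    A ↦ BDB  (constrained at step 0)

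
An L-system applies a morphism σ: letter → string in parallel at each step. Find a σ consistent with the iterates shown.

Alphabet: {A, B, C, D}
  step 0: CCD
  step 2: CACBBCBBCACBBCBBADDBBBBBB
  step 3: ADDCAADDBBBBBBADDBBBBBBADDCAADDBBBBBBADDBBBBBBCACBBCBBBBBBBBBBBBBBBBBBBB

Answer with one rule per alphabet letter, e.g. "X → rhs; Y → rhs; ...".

A->CA, B->BBB, C->ADD, D->CBB

  step 2 ⇒ step 3: CACBBCBBCACBBCBBADDBBBBBB ⇒ ADD·CA·ADD·BBB·BBB·ADD·BBB·BBB·ADD·CA·ADD·BBB·BBB·ADD·BBB·BBB·CA·CBB·CBB·BBB·BBB·BBB·BBB·BBB·BBB
    A ↦ CA
    B ↦ BBB
    C ↦ ADD
    D ↦ CBB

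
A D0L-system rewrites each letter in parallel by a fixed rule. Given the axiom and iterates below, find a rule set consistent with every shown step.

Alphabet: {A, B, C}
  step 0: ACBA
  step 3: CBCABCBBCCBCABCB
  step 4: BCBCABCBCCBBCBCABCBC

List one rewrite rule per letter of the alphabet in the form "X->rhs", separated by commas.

A->CAB, B->C, C->B

  step 3 ⇒ step 4: CBCABCBBCCBCABCB ⇒ B·C·B·CAB·C·B·C·C·B·B·C·B·CAB·C·B·C
    A ↦ CAB
    B ↦ C
    C ↦ B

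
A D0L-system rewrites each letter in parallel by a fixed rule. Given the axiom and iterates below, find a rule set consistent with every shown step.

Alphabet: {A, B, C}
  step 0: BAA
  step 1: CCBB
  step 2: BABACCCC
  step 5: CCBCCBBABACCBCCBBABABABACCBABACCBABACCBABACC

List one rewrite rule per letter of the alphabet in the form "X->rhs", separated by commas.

A->B, B->CC, C->BA

  step 1 ⇒ step 2: CCBB ⇒ BA·BA·CC·CC
    B ↦ CC
    C ↦ BA
  step 0 ⇒ step 1: BAA ⇒ CC·B·B
    A ↦ B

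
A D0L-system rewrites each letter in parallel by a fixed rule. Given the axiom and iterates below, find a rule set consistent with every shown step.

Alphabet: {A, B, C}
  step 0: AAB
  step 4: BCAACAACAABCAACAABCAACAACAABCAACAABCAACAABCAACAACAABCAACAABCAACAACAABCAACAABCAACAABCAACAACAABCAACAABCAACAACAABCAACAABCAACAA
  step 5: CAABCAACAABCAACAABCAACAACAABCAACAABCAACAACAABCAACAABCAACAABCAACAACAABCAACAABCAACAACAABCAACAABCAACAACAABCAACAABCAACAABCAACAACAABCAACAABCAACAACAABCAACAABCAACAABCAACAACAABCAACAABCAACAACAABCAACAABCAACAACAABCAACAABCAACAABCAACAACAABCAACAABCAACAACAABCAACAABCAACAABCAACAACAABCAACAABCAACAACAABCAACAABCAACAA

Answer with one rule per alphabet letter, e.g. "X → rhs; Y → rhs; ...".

  step 4 ⇒ step 5: BCAACAACAABCAACAABCAACAACAABCAACAABCAACAABCAACAACAABCAACAABCAACAACAABCAACAABCAACAABCAACAACAABCAACAABCAACAACAABCAACAABCAACAA ⇒ CAA·B·CAA·CAA·B·CAA·CAA·B·CAA·CAA·CAA·B·CAA·CAA·B·CAA·CAA·CAA·B·CAA·CAA·B·CAA·CAA·B·CAA·CAA·CAA·B·CAA·CAA·B·CAA·CAA·CAA·B·CAA·CAA·B·CAA·CAA·CAA·B·CAA·CAA·B·CAA·CAA·B·CAA·CAA·CAA·B·CAA·CAA·B·CAA·CAA·CAA·B·CAA·CAA·B·CAA·CAA·B·CAA·CAA·CAA·B·CAA·CAA·B·CAA·CAA·CAA·B·CAA·CAA·B·CAA·CAA·CAA·B·CAA·CAA·B·CAA·CAA·B·CAA·CAA·CAA·B·CAA·CAA·B·CAA·CAA·CAA·B·CAA·CAA·B·CAA·CAA·B·CAA·CAA·CAA·B·CAA·CAA·B·CAA·CAA·CAA·B·CAA·CAA·B·CAA·CAA
    A ↦ CAA
    B ↦ CAA
    C ↦ B

A->CAA, B->CAA, C->B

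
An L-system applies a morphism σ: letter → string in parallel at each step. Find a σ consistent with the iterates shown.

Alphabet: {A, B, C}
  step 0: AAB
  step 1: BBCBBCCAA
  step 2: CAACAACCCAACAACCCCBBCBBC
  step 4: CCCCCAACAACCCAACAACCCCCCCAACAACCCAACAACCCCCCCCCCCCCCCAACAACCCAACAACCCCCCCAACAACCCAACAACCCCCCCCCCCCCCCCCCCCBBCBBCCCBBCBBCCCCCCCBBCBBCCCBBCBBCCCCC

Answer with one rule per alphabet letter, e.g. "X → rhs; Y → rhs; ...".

A->BBC, B->CAA, C->CC

  step 1 ⇒ step 2: BBCBBCCAA ⇒ CAA·CAA·CC·CAA·CAA·CC·CC·BBC·BBC
    A ↦ BBC
    B ↦ CAA
    C ↦ CC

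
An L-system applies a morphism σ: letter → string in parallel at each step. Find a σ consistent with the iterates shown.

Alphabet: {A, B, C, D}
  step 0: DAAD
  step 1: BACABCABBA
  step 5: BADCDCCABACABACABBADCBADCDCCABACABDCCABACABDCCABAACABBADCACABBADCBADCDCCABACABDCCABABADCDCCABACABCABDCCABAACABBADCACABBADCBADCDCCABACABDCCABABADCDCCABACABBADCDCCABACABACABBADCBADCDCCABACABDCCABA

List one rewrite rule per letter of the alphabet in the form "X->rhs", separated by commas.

A->CAB, B->A, C->DC, D->BA

  step 0 ⇒ step 1: DAAD ⇒ BA·CAB·CAB·BA
    A ↦ CAB
    D ↦ BA
    B ↦ A  (constrained at step 1)
    C ↦ DC  (constrained at step 1)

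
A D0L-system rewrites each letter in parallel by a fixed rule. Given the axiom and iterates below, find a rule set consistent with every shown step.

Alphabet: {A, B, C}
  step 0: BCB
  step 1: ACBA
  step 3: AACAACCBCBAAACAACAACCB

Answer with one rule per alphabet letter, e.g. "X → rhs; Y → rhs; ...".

A->AAC, B->A, C->CB

  step 0 ⇒ step 1: BCB ⇒ A·CB·A
    B ↦ A
    C ↦ CB
    A ↦ AAC  (constrained at step 1)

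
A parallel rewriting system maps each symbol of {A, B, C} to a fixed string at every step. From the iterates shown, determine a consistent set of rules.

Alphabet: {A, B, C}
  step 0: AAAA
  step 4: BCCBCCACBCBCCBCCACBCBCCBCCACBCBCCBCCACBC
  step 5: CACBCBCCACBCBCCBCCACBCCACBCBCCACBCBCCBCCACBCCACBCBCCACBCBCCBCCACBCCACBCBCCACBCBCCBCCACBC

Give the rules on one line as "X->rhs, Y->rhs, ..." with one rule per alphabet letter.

  step 4 ⇒ step 5: BCCBCCACBCBCCBCCACBCBCCBCCACBCBCCBCCACBC ⇒ CAC·BC·BC·CAC·BC·BC·C·BC·CAC·BC·CAC·BC·BC·CAC·BC·BC·C·BC·CAC·BC·CAC·BC·BC·CAC·BC·BC·C·BC·CAC·BC·CAC·BC·BC·CAC·BC·BC·C·BC·CAC·BC
    A ↦ C
    B ↦ CAC
    C ↦ BC

A->C, B->CAC, C->BC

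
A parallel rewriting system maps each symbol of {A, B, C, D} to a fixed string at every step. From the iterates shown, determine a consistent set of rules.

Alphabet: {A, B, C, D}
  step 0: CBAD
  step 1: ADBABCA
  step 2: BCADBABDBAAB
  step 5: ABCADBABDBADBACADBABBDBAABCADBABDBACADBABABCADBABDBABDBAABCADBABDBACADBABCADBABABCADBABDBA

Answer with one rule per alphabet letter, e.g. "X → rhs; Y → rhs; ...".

A->B, B->DBA, C->A, D->CA

  step 1 ⇒ step 2: ADBABCA ⇒ B·CA·DBA·B·DBA·A·B
    A ↦ B
    B ↦ DBA
    C ↦ A
    D ↦ CA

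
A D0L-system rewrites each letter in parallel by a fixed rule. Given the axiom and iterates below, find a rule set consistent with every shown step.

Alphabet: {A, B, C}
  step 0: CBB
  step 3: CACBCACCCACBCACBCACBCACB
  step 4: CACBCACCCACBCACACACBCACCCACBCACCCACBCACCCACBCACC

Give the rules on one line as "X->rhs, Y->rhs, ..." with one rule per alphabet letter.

A->CB, B->CC, C->CA

  step 3 ⇒ step 4: CACBCACCCACBCACBCACBCACB ⇒ CA·CB·CA·CC·CA·CB·CA·CA·CA·CB·CA·CC·CA·CB·CA·CC·CA·CB·CA·CC·CA·CB·CA·CC
    A ↦ CB
    B ↦ CC
    C ↦ CA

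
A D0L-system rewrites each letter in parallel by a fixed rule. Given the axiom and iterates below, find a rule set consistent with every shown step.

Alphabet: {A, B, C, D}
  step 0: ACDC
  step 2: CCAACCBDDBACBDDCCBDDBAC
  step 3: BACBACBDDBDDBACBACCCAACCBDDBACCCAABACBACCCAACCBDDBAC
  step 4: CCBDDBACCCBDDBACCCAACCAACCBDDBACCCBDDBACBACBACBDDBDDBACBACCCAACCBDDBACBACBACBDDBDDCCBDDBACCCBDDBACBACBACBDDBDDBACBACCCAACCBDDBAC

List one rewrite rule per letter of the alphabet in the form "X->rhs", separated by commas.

  step 3 ⇒ step 4: BACBACBDDBDDBACBACCCAACCBDDBACCCAABACBACCCAACCBDDBAC ⇒ CC·BDD·BAC·CC·BDD·BAC·CC·A·A·CC·A·A·CC·BDD·BAC·CC·BDD·BAC·BAC·BAC·BDD·BDD·BAC·BAC·CC·A·A·CC·BDD·BAC·BAC·BAC·BDD·BDD·CC·BDD·BAC·CC·BDD·BAC·BAC·BAC·BDD·BDD·BAC·BAC·CC·A·A·CC·BDD·BAC
    A ↦ BDD
    B ↦ CC
    C ↦ BAC
    D ↦ A

A->BDD, B->CC, C->BAC, D->A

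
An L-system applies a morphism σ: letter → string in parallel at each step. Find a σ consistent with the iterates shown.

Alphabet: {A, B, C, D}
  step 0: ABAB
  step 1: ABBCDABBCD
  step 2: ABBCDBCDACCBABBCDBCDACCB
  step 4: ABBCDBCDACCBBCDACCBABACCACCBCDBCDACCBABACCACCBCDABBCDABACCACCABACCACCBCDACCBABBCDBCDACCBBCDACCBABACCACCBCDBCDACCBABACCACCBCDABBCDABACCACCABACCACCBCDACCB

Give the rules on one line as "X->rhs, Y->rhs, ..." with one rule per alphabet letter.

  step 1 ⇒ step 2: ABBCDABBCD ⇒ AB·BCD·BCD·ACC·B·AB·BCD·BCD·ACC·B
    A ↦ AB
    B ↦ BCD
    C ↦ ACC
    D ↦ B

A->AB, B->BCD, C->ACC, D->B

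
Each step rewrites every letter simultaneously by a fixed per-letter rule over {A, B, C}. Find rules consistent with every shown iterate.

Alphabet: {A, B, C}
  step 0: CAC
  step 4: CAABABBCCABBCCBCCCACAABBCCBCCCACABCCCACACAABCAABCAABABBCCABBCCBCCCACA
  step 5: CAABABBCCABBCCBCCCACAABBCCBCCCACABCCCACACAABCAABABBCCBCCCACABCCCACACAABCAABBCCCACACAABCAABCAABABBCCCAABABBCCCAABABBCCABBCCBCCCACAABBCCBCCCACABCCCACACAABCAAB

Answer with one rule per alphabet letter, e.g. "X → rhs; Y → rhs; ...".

A->AB, B->BCC, C->CA

  step 4 ⇒ step 5: CAABABBCCABBCCBCCCACAABBCCBCCCACABCCCACACAABCAABCAABABBCCABBCCBCCCACA ⇒ CA·AB·AB·BCC·AB·BCC·BCC·CA·CA·AB·BCC·BCC·CA·CA·BCC·CA·CA·CA·AB·CA·AB·AB·BCC·BCC·CA·CA·BCC·CA·CA·CA·AB·CA·AB·BCC·CA·CA·CA·AB·CA·AB·CA·AB·AB·BCC·CA·AB·AB·BCC·CA·AB·AB·BCC·AB·BCC·BCC·CA·CA·AB·BCC·BCC·CA·CA·BCC·CA·CA·CA·AB·CA·AB
    A ↦ AB
    B ↦ BCC
    C ↦ CA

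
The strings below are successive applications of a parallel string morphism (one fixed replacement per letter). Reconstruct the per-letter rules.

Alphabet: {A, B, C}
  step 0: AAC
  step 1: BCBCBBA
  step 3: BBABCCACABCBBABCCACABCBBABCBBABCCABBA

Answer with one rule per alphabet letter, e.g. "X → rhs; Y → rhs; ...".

A->BC, B->CA, C->BBA

  step 0 ⇒ step 1: AAC ⇒ BC·BC·BBA
    A ↦ BC
    C ↦ BBA
    B ↦ CA  (constrained at step 1)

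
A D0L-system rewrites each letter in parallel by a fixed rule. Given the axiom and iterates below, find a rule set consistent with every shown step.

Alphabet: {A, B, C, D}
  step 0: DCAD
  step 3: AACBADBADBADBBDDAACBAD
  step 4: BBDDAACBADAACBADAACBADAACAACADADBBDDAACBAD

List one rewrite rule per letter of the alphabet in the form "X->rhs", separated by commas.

A->B, B->AAC, C->DD, D->AD

  step 3 ⇒ step 4: AACBADBADBADBBDDAACBAD ⇒ B·B·DD·AAC·B·AD·AAC·B·AD·AAC·B·AD·AAC·AAC·AD·AD·B·B·DD·AAC·B·AD
    A ↦ B
    B ↦ AAC
    C ↦ DD
    D ↦ AD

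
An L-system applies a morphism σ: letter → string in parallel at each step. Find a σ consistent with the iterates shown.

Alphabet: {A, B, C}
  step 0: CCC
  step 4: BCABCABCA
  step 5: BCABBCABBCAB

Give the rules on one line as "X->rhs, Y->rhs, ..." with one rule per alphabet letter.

  step 4 ⇒ step 5: BCABCABCA ⇒ BC·A·B·BC·A·B·BC·A·B
    A ↦ B
    B ↦ BC
    C ↦ A

A->B, B->BC, C->A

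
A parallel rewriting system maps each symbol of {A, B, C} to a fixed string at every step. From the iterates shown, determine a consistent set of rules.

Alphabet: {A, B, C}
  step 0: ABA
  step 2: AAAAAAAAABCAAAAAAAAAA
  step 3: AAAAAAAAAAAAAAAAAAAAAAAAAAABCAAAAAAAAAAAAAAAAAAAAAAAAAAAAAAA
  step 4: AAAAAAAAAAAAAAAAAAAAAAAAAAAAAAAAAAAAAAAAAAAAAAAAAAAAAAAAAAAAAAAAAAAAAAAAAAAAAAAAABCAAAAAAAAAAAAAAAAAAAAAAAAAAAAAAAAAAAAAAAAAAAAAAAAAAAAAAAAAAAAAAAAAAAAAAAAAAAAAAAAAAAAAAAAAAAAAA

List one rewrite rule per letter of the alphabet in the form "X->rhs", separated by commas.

A->AAA, B->BC, C->A

  step 3 ⇒ step 4: AAAAAAAAAAAAAAAAAAAAAAAAAAABCAAAAAAAAAAAAAAAAAAAAAAAAAAAAAAA ⇒ AAA·AAA·AAA·AAA·AAA·AAA·AAA·AAA·AAA·AAA·AAA·AAA·AAA·AAA·AAA·AAA·AAA·AAA·AAA·AAA·AAA·AAA·AAA·AAA·AAA·AAA·AAA·BC·A·AAA·AAA·AAA·AAA·AAA·AAA·AAA·AAA·AAA·AAA·AAA·AAA·AAA·AAA·AAA·AAA·AAA·AAA·AAA·AAA·AAA·AAA·AAA·AAA·AAA·AAA·AAA·AAA·AAA·AAA·AAA
    A ↦ AAA
    B ↦ BC
    C ↦ A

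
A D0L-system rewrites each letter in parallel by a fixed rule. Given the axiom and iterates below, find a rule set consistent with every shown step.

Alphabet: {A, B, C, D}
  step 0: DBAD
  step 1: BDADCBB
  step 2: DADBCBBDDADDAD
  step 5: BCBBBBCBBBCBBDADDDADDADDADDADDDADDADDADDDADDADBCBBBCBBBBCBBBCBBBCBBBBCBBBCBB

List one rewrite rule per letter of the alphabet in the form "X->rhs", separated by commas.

A->CB, B->DAD, C->D, D->B

  step 1 ⇒ step 2: BDADCBB ⇒ DAD·B·CB·B·D·DAD·DAD
    A ↦ CB
    B ↦ DAD
    C ↦ D
    D ↦ B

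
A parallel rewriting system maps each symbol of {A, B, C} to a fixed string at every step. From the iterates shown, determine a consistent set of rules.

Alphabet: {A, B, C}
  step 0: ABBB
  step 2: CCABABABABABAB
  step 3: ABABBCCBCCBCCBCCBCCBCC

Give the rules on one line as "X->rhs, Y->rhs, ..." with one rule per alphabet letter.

A->B, B->CC, C->AB

  step 2 ⇒ step 3: CCABABABABABAB ⇒ AB·AB·B·CC·B·CC·B·CC·B·CC·B·CC·B·CC
    A ↦ B
    B ↦ CC
    C ↦ AB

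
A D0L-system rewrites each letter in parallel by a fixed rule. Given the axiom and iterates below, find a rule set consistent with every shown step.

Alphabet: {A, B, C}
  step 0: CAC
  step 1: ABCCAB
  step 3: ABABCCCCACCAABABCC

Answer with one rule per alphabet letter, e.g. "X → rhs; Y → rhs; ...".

  step 0 ⇒ step 1: CAC ⇒ AB·CC·AB
    A ↦ CC
    C ↦ AB
    B ↦ A  (constrained at step 1)

A->CC, B->A, C->AB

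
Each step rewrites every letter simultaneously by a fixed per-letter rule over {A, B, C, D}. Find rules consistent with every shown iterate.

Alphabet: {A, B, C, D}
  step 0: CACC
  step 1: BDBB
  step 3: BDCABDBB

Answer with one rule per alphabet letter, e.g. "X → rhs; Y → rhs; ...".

  step 0 ⇒ step 1: CACC ⇒ B·D·B·B
    A ↦ D
    C ↦ B
    B ↦ C  (constrained at step 1)
    D ↦ ABD  (constrained at step 1)

A->D, B->C, C->B, D->ABD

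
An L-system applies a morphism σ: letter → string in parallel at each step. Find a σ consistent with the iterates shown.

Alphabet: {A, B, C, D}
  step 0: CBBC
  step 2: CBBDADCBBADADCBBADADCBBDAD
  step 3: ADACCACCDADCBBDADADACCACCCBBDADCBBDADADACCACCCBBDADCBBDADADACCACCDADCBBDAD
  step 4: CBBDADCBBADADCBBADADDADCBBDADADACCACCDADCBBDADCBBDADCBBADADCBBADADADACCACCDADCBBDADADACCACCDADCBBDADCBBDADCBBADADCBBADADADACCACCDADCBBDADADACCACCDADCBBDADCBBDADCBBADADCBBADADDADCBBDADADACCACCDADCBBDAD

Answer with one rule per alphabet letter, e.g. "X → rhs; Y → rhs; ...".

  step 3 ⇒ step 4: ADACCACCDADCBBDADADACCACCCBBDADCBBDADADACCACCCBBDADCBBDADADACCACCDADCBBDAD ⇒ CBB·DAD·CBB·AD·AD·CBB·AD·AD·DAD·CBB·DAD·AD·ACC·ACC·DAD·CBB·DAD·CBB·DAD·CBB·AD·AD·CBB·AD·AD·AD·ACC·ACC·DAD·CBB·DAD·AD·ACC·ACC·DAD·CBB·DAD·CBB·DAD·CBB·AD·AD·CBB·AD·AD·AD·ACC·ACC·DAD·CBB·DAD·AD·ACC·ACC·DAD·CBB·DAD·CBB·DAD·CBB·AD·AD·CBB·AD·AD·DAD·CBB·DAD·AD·ACC·ACC·DAD·CBB·DAD
    A ↦ CBB
    B ↦ ACC
    C ↦ AD
    D ↦ DAD

A->CBB, B->ACC, C->AD, D->DAD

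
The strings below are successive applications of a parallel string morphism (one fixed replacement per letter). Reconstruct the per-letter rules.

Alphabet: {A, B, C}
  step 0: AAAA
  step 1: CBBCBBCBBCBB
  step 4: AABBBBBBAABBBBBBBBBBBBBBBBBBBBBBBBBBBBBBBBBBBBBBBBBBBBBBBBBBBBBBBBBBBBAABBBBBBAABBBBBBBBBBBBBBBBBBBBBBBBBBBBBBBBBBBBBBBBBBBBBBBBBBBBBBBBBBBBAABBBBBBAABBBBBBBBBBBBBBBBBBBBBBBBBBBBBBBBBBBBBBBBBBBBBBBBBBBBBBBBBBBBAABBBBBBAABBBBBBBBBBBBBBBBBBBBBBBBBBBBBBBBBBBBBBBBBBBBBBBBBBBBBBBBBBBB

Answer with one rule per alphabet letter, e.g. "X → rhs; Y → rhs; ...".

A->CBB, B->BBB, C->AA

  step 0 ⇒ step 1: AAAA ⇒ CBB·CBB·CBB·CBB
    A ↦ CBB
    B ↦ BBB  (constrained at step 1)
    C ↦ AA  (constrained at step 1)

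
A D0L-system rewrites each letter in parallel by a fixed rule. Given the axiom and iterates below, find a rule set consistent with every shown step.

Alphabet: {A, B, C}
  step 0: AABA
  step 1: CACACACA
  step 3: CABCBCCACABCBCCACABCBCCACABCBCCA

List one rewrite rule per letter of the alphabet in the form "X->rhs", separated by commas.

A->CA, B->CA, C->BC

  step 0 ⇒ step 1: AABA ⇒ CA·CA·CA·CA
    A ↦ CA
    B ↦ CA
    C ↦ BC  (constrained at step 1)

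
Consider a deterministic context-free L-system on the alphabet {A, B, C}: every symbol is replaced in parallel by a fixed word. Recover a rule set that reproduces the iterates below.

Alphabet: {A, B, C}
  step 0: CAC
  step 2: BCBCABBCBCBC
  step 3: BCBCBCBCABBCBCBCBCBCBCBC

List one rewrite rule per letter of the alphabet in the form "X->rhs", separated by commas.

A->AB, B->BC, C->BC

  step 2 ⇒ step 3: BCBCABBCBCBC ⇒ BC·BC·BC·BC·AB·BC·BC·BC·BC·BC·BC·BC
    A ↦ AB
    B ↦ BC
    C ↦ BC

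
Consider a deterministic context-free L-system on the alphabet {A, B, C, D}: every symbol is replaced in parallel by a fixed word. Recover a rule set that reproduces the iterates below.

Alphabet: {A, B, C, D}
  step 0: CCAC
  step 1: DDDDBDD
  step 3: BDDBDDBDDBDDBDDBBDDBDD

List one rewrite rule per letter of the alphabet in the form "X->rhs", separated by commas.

A->B, B->ACA, C->DD, D->AC

  step 0 ⇒ step 1: CCAC ⇒ DD·DD·B·DD
    A ↦ B
    C ↦ DD
    B ↦ ACA  (constrained at step 1)
    D ↦ AC  (constrained at step 1)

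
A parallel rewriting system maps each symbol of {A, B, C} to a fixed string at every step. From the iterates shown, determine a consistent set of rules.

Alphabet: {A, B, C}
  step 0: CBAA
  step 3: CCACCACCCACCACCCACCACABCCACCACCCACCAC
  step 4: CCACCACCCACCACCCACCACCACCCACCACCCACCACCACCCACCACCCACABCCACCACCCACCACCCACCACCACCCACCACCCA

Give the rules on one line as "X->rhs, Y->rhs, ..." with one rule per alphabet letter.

  step 3 ⇒ step 4: CCACCACCCACCACCCACCACABCCACCACCCACCAC ⇒ CCA·CCA·C·CCA·CCA·C·CCA·CCA·CCA·C·CCA·CCA·C·CCA·CCA·CCA·C·CCA·CCA·C·CCA·C·AB·CCA·CCA·C·CCA·CCA·C·CCA·CCA·CCA·C·CCA·CCA·C·CCA
    A ↦ C
    B ↦ AB
    C ↦ CCA

A->C, B->AB, C->CCA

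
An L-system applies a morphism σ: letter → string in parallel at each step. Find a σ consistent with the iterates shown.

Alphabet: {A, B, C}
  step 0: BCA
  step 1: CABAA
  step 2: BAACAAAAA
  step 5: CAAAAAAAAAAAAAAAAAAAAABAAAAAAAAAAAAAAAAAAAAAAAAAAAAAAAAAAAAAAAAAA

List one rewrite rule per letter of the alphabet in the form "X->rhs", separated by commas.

  step 1 ⇒ step 2: CABAA ⇒ B·AA·CA·AA·AA
    A ↦ AA
    B ↦ CA
    C ↦ B

A->AA, B->CA, C->B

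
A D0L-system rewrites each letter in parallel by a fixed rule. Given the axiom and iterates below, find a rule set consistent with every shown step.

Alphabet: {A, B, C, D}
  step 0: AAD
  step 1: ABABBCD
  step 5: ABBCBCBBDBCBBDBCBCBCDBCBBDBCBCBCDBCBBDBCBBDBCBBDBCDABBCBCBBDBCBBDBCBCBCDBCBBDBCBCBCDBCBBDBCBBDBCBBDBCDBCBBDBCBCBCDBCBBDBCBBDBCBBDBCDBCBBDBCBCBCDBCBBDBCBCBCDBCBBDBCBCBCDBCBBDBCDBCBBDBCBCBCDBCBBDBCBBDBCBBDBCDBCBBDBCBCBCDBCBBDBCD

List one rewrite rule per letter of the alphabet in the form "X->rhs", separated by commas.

A->AB, B->BC, C->BBD, D->BCD

  step 0 ⇒ step 1: AAD ⇒ AB·AB·BCD
    A ↦ AB
    D ↦ BCD
    B ↦ BC  (constrained at step 1)
    C ↦ BBD  (constrained at step 1)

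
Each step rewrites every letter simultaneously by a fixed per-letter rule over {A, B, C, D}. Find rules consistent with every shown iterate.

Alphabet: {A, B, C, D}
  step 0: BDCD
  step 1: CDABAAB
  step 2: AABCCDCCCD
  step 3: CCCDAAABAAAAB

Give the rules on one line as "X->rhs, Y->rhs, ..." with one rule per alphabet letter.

A->C, B->CD, C->A, D->AB

  step 2 ⇒ step 3: AABCCDCCCD ⇒ C·C·CD·A·A·AB·A·A·A·AB
    A ↦ C
    B ↦ CD
    C ↦ A
    D ↦ AB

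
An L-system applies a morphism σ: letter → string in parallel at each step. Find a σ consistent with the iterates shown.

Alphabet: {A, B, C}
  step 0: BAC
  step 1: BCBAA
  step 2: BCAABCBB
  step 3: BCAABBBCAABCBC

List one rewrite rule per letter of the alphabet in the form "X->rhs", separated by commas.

A->B, B->BC, C->AA

  step 2 ⇒ step 3: BCAABCBB ⇒ BC·AA·B·B·BC·AA·BC·BC
    A ↦ B
    B ↦ BC
    C ↦ AA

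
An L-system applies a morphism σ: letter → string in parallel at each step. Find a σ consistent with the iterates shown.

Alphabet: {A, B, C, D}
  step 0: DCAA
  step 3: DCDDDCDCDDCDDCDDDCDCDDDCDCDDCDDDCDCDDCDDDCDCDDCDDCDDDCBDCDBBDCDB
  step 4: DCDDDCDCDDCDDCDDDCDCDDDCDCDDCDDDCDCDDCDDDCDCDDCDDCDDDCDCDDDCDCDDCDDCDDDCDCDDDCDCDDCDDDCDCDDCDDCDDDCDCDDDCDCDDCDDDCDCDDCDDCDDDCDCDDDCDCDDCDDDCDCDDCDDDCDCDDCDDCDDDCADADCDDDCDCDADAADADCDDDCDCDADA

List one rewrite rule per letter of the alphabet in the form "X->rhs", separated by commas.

  step 3 ⇒ step 4: DCDDDCDCDDCDDCDDDCDCDDDCDCDDCDDDCDCDDCDDDCDCDDCDDCDDDCBDCDBBDCDB ⇒ DCD·DDC·DCD·DCD·DCD·DDC·DCD·DDC·DCD·DCD·DDC·DCD·DCD·DDC·DCD·DCD·DCD·DDC·DCD·DDC·DCD·DCD·DCD·DDC·DCD·DDC·DCD·DCD·DDC·DCD·DCD·DCD·DDC·DCD·DDC·DCD·DCD·DDC·DCD·DCD·DCD·DDC·DCD·DDC·DCD·DCD·DDC·DCD·DCD·DDC·DCD·DCD·DCD·DDC·ADA·DCD·DDC·DCD·ADA·ADA·DCD·DDC·DCD·ADA
    B ↦ ADA
    C ↦ DDC
    D ↦ DCD
    A ↦ B  (constrained at step 0)

A->B, B->ADA, C->DDC, D->DCD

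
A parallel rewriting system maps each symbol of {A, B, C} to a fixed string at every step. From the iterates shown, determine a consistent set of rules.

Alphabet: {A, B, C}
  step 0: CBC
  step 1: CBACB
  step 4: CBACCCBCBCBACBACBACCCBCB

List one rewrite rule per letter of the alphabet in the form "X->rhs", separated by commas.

A->CC, B->A, C->CB

  step 0 ⇒ step 1: CBC ⇒ CB·A·CB
    B ↦ A
    C ↦ CB
    A ↦ CC  (constrained at step 1)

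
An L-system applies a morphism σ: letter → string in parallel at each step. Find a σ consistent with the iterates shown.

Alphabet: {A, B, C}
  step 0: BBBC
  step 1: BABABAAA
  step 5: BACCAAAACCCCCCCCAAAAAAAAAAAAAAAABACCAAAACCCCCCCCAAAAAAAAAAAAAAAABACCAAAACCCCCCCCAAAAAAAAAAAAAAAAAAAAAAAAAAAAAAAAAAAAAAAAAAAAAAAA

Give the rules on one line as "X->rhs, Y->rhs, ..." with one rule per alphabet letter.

  step 0 ⇒ step 1: BBBC ⇒ BA·BA·BA·AA
    B ↦ BA
    C ↦ AA
    A ↦ CC  (constrained at step 1)

A->CC, B->BA, C->AA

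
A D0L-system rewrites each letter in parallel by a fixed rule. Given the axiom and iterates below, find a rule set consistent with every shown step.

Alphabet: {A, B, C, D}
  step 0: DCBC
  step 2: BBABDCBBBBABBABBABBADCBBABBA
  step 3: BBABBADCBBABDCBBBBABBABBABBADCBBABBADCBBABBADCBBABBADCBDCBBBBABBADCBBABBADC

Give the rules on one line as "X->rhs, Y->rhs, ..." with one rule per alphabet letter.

A->DC, B->BBA, C->BB, D->BDC

  step 2 ⇒ step 3: BBABDCBBBBABBABBABBADCBBABBA ⇒ BBA·BBA·DC·BBA·BDC·BB·BBA·BBA·BBA·BBA·DC·BBA·BBA·DC·BBA·BBA·DC·BBA·BBA·DC·BDC·BB·BBA·BBA·DC·BBA·BBA·DC
    A ↦ DC
    B ↦ BBA
    C ↦ BB
    D ↦ BDC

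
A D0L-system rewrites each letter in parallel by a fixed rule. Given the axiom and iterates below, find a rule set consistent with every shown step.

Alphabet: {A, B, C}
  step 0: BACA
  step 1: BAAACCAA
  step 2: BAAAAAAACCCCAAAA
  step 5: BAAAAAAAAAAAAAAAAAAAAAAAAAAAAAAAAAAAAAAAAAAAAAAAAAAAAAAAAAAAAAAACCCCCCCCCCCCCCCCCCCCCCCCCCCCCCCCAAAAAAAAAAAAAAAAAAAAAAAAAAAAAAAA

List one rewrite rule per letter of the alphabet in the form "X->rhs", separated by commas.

  step 1 ⇒ step 2: BAAACCAA ⇒ BA·AA·AA·AA·CC·CC·AA·AA
    A ↦ AA
    B ↦ BA
    C ↦ CC

A->AA, B->BA, C->CC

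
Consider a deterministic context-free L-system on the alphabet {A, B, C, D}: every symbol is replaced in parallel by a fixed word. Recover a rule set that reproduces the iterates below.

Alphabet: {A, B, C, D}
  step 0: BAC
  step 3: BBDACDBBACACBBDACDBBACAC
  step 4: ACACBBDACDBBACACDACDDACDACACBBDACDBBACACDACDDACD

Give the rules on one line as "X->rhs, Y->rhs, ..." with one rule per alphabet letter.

A->DA, B->AC, C->CD, D->BB

  step 3 ⇒ step 4: BBDACDBBACACBBDACDBBACAC ⇒ AC·AC·BB·DA·CD·BB·AC·AC·DA·CD·DA·CD·AC·AC·BB·DA·CD·BB·AC·AC·DA·CD·DA·CD
    A ↦ DA
    B ↦ AC
    C ↦ CD
    D ↦ BB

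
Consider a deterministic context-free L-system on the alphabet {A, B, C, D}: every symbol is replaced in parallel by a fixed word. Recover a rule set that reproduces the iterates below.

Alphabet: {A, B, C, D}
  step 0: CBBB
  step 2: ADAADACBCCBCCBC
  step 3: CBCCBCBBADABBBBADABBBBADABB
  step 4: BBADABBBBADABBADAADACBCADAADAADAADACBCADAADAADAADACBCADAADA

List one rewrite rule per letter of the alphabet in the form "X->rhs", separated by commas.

  step 3 ⇒ step 4: CBCCBCBBADABBBBADABBBBADABB ⇒ BB·ADA·BB·BB·ADA·BB·ADA·ADA·C·B·C·ADA·ADA·ADA·ADA·C·B·C·ADA·ADA·ADA·ADA·C·B·C·ADA·ADA
    A ↦ C
    B ↦ ADA
    C ↦ BB
    D ↦ B

A->C, B->ADA, C->BB, D->B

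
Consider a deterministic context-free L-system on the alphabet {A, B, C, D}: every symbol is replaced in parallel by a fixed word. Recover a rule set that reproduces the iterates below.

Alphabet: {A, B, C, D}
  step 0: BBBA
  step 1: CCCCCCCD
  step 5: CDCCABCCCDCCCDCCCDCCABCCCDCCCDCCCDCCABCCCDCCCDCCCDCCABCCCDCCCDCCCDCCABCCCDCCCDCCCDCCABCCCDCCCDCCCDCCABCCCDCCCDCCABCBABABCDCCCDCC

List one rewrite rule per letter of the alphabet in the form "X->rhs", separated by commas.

  step 0 ⇒ step 1: BBBA ⇒ CC·CC·CC·CD
    A ↦ CD
    B ↦ CC
    C ↦ AB  (constrained at step 1)
    D ↦ CB  (constrained at step 1)

A->CD, B->CC, C->AB, D->CB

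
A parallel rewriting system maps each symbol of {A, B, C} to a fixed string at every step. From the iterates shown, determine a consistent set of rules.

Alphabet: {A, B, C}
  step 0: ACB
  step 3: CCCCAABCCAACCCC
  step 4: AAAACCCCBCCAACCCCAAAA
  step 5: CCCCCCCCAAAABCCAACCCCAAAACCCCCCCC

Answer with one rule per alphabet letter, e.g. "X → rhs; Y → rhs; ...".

A->CC, B->BCC, C->A

  step 4 ⇒ step 5: AAAACCCCBCCAACCCCAAAA ⇒ CC·CC·CC·CC·A·A·A·A·BCC·A·A·CC·CC·A·A·A·A·CC·CC·CC·CC
    A ↦ CC
    B ↦ BCC
    C ↦ A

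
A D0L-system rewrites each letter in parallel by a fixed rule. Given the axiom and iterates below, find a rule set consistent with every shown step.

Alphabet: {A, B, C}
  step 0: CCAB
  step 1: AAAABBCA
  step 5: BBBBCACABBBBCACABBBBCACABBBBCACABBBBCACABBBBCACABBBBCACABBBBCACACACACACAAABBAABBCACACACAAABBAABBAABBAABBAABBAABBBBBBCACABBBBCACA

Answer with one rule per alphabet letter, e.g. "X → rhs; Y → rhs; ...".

  step 0 ⇒ step 1: CCAB ⇒ AA·AA·BB·CA
    A ↦ BB
    B ↦ CA
    C ↦ AA

A->BB, B->CA, C->AA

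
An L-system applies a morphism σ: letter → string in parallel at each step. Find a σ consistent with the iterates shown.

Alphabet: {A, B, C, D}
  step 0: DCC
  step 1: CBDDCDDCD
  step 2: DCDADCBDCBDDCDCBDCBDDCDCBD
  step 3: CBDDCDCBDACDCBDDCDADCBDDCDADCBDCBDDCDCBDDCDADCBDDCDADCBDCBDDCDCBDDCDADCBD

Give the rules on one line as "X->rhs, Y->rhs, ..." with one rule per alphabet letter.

A->ACD, B->AD, C->DCD, D->CBD

  step 2 ⇒ step 3: DCDADCBDCBDDCDCBDCBDDCDCBD ⇒ CBD·DCD·CBD·ACD·CBD·DCD·AD·CBD·DCD·AD·CBD·CBD·DCD·CBD·DCD·AD·CBD·DCD·AD·CBD·CBD·DCD·CBD·DCD·AD·CBD
    A ↦ ACD
    B ↦ AD
    C ↦ DCD
    D ↦ CBD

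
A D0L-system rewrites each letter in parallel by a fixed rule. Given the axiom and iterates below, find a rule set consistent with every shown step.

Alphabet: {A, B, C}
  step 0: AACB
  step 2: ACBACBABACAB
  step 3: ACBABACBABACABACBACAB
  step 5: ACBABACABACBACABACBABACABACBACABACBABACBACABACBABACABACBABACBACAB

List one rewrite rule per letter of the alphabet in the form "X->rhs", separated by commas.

A->AC, B->AB, C->B

  step 2 ⇒ step 3: ACBACBABACAB ⇒ AC·B·AB·AC·B·AB·AC·AB·AC·B·AC·AB
    A ↦ AC
    B ↦ AB
    C ↦ B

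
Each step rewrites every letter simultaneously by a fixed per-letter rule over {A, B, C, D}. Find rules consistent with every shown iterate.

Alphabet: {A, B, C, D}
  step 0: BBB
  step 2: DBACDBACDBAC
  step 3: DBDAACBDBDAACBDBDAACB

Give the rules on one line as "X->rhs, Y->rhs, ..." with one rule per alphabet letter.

A->AC, B->DA, C->B, D->DB

  step 2 ⇒ step 3: DBACDBACDBAC ⇒ DB·DA·AC·B·DB·DA·AC·B·DB·DA·AC·B
    A ↦ AC
    B ↦ DA
    C ↦ B
    D ↦ DB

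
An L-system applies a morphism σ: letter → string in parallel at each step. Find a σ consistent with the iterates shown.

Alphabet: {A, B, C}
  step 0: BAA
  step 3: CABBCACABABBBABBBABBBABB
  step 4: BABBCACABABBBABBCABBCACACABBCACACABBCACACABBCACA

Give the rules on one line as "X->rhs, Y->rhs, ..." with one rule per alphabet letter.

  step 3 ⇒ step 4: CABBCACABABBBABBBABBBABB ⇒ BA·BB·CA·CA·BA·BB·BA·BB·CA·BB·CA·CA·CA·BB·CA·CA·CA·BB·CA·CA·CA·BB·CA·CA
    A ↦ BB
    B ↦ CA
    C ↦ BA

A->BB, B->CA, C->BA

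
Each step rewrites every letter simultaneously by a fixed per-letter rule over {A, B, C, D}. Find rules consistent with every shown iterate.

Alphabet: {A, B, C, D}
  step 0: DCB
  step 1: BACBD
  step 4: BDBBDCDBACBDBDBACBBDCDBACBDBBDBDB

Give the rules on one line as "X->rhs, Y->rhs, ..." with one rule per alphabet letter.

  step 0 ⇒ step 1: DCB ⇒ B·AC·BD
    B ↦ BD
    C ↦ AC
    D ↦ B
    A ↦ CDB  (constrained at step 1)

A->CDB, B->BD, C->AC, D->B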